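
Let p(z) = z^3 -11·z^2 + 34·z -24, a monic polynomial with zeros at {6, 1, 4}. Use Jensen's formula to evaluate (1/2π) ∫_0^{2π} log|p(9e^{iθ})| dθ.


Zeros: 1, 4, 6; r = 9.
Inside |z| < r: 1, 4, 6. Outside (|z| ≥ r): ∅.
p(0) = -24, so log|p(0)| = log(24) = 3.1781.
Apply Jensen: I(r) = log|p(0)| + Σ_k log(r/|z_k|), summed over zeros inside |z| < r.
  log(r/|z_k|) for z_k = 6: log(9/6) = 0.4055
  log(r/|z_k|) for z_k = 1: log(9/1) = 2.1972
  log(r/|z_k|) for z_k = 4: log(9/4) = 0.8109
Sum over inside zeros: 3.4136.
I(r) = log|p(0)| + (inside sum) = 3.1781 + 3.4136 = 6.5917.
Closed form (all zeros inside, monic): I(r) = n·log(r) = 3·log(9) = 6.5917. ✓

I(r) ≈ 6.5917.


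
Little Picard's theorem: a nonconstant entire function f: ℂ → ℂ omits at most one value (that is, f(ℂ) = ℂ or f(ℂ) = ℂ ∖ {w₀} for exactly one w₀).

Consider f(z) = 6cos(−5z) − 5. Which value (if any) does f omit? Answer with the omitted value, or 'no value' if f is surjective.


Little Picard bounds the complement of f(ℂ) to at most one point.
cos is entire and surjective onto ℂ: for every w ∈ ℂ, cos(ζ) = w has a solution ζ ∈ ℂ (e.g., via the complex inverse arccos). With ζ = −5z this gives z = ζ/(-5). Then 6·cos(−5z) takes every value in 6·ℂ = ℂ, and adding -5 is a bijection of ℂ. So f is surjective and omits no value. (Note: only on the real line is cos bounded by [−1, 1].)

Omitted value: no value.


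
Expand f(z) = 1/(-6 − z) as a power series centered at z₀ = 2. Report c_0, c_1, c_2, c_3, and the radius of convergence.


Let w = z − z₀, so z = z₀ + w.
Then -6 − z = -6 − (z₀ + w) = (-6 − z₀) − w = -8 − w.
f(z) = 1/(-8 − w) = (1/(-8)) · 1/(1 − w/(-8)) = Σ_{n≥0} w^n / (-8)^(n+1).
So c_n = 1/(-8)^(n+1):
  c_0 = 1/(-8)^1 = -1/8.
  c_1 = 1/(-8)^2 = 1/64.
  c_2 = 1/(-8)^3 = -1/512.
  c_3 = 1/(-8)^4 = 1/4096.
The series is valid for |w/d| < 1, i.e. |z − z₀| < |d|.
Radius of convergence: R = |-6 − z₀| = |-8| = 8 (distance from z₀ to the singularity z = -6).

c_0 = -1/8, c_1 = 1/64, c_2 = -1/512, c_3 = 1/4096; R = 8.


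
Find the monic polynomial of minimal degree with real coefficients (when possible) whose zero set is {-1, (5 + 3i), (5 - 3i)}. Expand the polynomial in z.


The polynomial is p(z) = ∏_{α ∈ S} (z − α), where S = {-1, (5 + 3i), (5 - 3i)}.
Expanding the product yields: p(z) = z^3 -9·z^2 + 24·z + 34.
Note conjugate pairs combine to real quadratics: (z − (5+3i))(z − (5−3i)) = z² − 10z + 34.
The resulting polynomial has degree 3 and real coefficients as required.

p(z) = z^3 -9·z^2 + 24·z + 34.


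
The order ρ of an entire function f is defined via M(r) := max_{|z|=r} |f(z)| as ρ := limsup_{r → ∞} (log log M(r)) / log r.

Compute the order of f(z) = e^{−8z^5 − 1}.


|e^{−8z^5 − 1}| = e^{Re(-8·z^5) + -1} ≤ e^{8|z|^5 + -1} = e^{8r^5 + -1} on |z| = r, so ρ ≤ 5. Choosing z on |z|=r so that -8·z^5 is real positive (always possible by picking arg z appropriately) gives |f(z)| = e^{8r^5 + -1}, matching the bound. The additive constant -1 does not affect log log M(r) ~ 5·log r. Hence ρ = 5.
Therefore ρ = 5.

Order ρ = 5.


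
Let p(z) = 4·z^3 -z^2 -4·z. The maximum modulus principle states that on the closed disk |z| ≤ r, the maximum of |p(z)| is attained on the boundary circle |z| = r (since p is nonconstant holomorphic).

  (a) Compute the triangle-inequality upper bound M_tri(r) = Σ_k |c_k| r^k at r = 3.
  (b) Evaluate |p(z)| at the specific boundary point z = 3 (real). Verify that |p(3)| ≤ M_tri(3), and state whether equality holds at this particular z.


Coefficients: c_0 = 0, c_1 = -4, c_2 = -1, c_3 = 4. Radius r = 3.
Part (a). Triangle bound: M_tri(r) = Σ_k |c_k| r^k
  = |0|·3^0 + |-4|·3^1 + |-1|·3^2 + |4|·3^3
  = 0 + 12 + 9 + 108 = 129.
This bounds M(r) := max_{|z|=r} |p(z)| from above; equality holds iff all terms c_k z^k can be made to align in phase at a single z on |z|=r.
Part (b). At z = 3 (real, on the circle |z| = r):
  p(3) = (0)·3^0 + (-4)·3^1 + (-1)·3^2 + (4)·3^3 = 87.
  |p(3)| = 87.
Check: |p(3)| = 87 ≤ 129 = M_tri(3). ✓ Equality does not hold at z = 3 (the coefficients have mixed signs, so the terms do not all align in phase there).

M_tri(3) = 129; |p(3)| = 87; equality at z=3: no.


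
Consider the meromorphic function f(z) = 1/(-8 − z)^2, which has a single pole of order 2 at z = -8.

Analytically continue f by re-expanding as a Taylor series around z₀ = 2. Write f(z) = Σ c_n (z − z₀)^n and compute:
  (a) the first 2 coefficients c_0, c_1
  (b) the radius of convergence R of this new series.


Let w = z − z₀, so z = z₀ + w.
Then -8 − z = -8 − (z₀ + w) = (-8 − z₀) − w = -10 − w.
f(z) = 1/(-10 − w)^2 = (1/(-10)^2) · (1 − w/(-10))^{−2}.
By the binomial series (1−u)^{−2} = Σ_{n≥0} C(n+1, 1) u^n for |u|<1, with u = w/(-10):
  c_n = C(n+1, 1) / (-10)^(n+2).
  c_0 = 1/(-10)^2 = 1/100.
  c_1 = 2/(-10)^3 = -1/500.
The series is valid for |w/d| < 1, i.e. |z − z₀| < |d|.
Radius of convergence: R = |-8 − z₀| = |-10| = 10 (distance from z₀ to the singularity z = -8).

c_0 = 1/100, c_1 = -1/500; R = 10.


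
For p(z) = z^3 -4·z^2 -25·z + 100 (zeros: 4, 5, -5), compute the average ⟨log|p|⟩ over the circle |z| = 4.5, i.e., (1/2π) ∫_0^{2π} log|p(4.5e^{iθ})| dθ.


Zeros: -5, 4, 5; r = 4.5.
Inside |z| < r: 4. Outside (|z| ≥ r): -5, 5.
p(0) = 100, so log|p(0)| = log(100) = 4.6052.
Apply Jensen: I(r) = log|p(0)| + Σ_k log(r/|z_k|), summed over zeros inside |z| < r.
  log(r/|z_k|) for z_k = 4: log(4.5/4) = 0.1178
  Outside zeros (-5, 5) contribute nothing to the Jensen sum.
Sum over inside zeros: 0.1178.
I(r) = log|p(0)| + (inside sum) = 4.6052 + 0.1178 = 4.7230.
Note: since some zeros are outside |z| ≤ r, the simplified n·log(r) form does NOT apply — only the inside zeros contribute.

I(r) ≈ 4.7230.


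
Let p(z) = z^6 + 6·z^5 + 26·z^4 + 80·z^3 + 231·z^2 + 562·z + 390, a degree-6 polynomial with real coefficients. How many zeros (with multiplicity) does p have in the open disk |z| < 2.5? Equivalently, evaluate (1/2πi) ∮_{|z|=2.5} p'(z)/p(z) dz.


The zeros of p are: -3, (-2 + 3i), (-2 - 3i), (1 + 3i), (1 - 3i), -1.
Their magnitudes are: 3, 3.606, 3.606, 3.162, 3.162, 1.
Zeros with |z| < R = 2.5: -1.
Count = 1.
By the argument principle, (1/2πi) ∮_{|z|=R} p'(z)/p(z) dz equals exactly this count.

Number of zeros inside |z| < 2.5: 1.


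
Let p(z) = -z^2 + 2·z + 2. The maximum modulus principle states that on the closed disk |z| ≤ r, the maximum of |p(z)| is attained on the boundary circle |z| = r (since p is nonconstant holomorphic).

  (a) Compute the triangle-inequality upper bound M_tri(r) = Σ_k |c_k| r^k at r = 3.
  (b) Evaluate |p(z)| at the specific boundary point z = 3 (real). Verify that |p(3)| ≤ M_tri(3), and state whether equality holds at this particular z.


Coefficients: c_0 = 2, c_1 = 2, c_2 = -1. Radius r = 3.
Part (a). Triangle bound: M_tri(r) = Σ_k |c_k| r^k
  = |2|·3^0 + |2|·3^1 + |-1|·3^2
  = 2 + 6 + 9 = 17.
This bounds M(r) := max_{|z|=r} |p(z)| from above; equality holds iff all terms c_k z^k can be made to align in phase at a single z on |z|=r.
Part (b). At z = 3 (real, on the circle |z| = r):
  p(3) = (2)·3^0 + (2)·3^1 + (-1)·3^2 = -1.
  |p(3)| = 1.
Check: |p(3)| = 1 ≤ 17 = M_tri(3). ✓ Equality does not hold at z = 3 (the coefficients have mixed signs, so the terms do not all align in phase there).

M_tri(3) = 17; |p(3)| = 1; equality at z=3: no.


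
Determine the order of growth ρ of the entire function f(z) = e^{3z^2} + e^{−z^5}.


Each summand is entire of order 2 and 5 respectively (as in the single-exponential case). The order of a sum is at most the max of the orders, so ρ ≤ 5. For the lower bound: on |z|=r choose arg z so that -1z^5 is real positive; then |e^{-1z^5}| = e^{1r^5} while |e^{3z^2}| ≤ e^{3r^2} = o(e^{1r^5}). So |f| ≥ e^{1r^5}(1 − o(1)) and ρ ≥ 5. Hence ρ = max(2, 5) = 5.
Therefore ρ = 5.

Order ρ = 5.


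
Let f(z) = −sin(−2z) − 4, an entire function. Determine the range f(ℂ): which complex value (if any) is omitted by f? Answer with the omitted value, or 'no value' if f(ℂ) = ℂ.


Little Picard bounds the complement of f(ℂ) to at most one point.
sin is entire and surjective onto ℂ: for every w ∈ ℂ, sin(ζ) = w has a solution ζ ∈ ℂ (e.g., via the complex inverse arcsin). With ζ = −2z this gives z = ζ/(-2). Then -1·sin(−2z) takes every value in -1·ℂ = ℂ, and adding -4 is a bijection of ℂ. So f is surjective and omits no value. (Note: only on the real line is sin bounded by [−1, 1].)

Omitted value: no value.


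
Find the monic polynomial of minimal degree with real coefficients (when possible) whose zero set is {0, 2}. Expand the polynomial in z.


The polynomial is p(z) = ∏_{α ∈ S} (z − α), where S = {0, 2}.
Expanding the product yields: p(z) = z^2 -2·z.
The resulting polynomial has degree 2 and real coefficients as required.

p(z) = z^2 -2·z.


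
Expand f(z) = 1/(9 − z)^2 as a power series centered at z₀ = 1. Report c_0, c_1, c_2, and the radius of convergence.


Let w = z − z₀, so z = z₀ + w.
Then 9 − z = 9 − (z₀ + w) = (9 − z₀) − w = 8 − w.
f(z) = 1/(8 − w)^2 = (1/(8)^2) · (1 − w/(8))^{−2}.
By the binomial series (1−u)^{−2} = Σ_{n≥0} C(n+1, 1) u^n for |u|<1, with u = w/(8):
  c_n = C(n+1, 1) / (8)^(n+2).
  c_0 = 1/(8)^2 = 1/64.
  c_1 = 2/(8)^3 = 1/256.
  c_2 = 3/(8)^4 = 3/4096.
The series is valid for |w/d| < 1, i.e. |z − z₀| < |d|.
Radius of convergence: R = |9 − z₀| = |8| = 8 (distance from z₀ to the singularity z = 9).

c_0 = 1/64, c_1 = 1/256, c_2 = 3/4096; R = 8.


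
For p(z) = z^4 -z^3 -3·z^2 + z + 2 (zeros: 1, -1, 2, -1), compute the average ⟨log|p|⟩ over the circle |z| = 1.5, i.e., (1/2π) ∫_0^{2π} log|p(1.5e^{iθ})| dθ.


Zeros: -1, -1, 1, 2; r = 1.5.
Inside |z| < r: -1, -1, 1. Outside (|z| ≥ r): 2.
p(0) = 2, so log|p(0)| = log(2) = 0.6931.
Apply Jensen: I(r) = log|p(0)| + Σ_k log(r/|z_k|), summed over zeros inside |z| < r.
  log(r/|z_k|) for z_k = 1: log(1.5/1) = 0.4055
  log(r/|z_k|) for z_k = -1: log(1.5/1) = 0.4055
  log(r/|z_k|) for z_k = -1: log(1.5/1) = 0.4055
  Outside zeros (2) contribute nothing to the Jensen sum.
Sum over inside zeros: 1.2164.
I(r) = log|p(0)| + (inside sum) = 0.6931 + 1.2164 = 1.9095.
Note: since some zeros are outside |z| ≤ r, the simplified n·log(r) form does NOT apply — only the inside zeros contribute.

I(r) ≈ 1.9095.


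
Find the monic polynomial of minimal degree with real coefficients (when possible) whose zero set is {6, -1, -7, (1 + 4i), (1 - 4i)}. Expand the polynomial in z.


The polynomial is p(z) = ∏_{α ∈ S} (z − α), where S = {6, -1, -7, (1 + 4i), (1 - 4i)}.
Expanding the product yields: p(z) = z^5 -28·z^3 + 74·z^2 -613·z -714.
Note conjugate pairs combine to real quadratics: (z − (1+4i))(z − (1−4i)) = z² − 2z + 17.
The resulting polynomial has degree 5 and real coefficients as required.

p(z) = z^5 -28·z^3 + 74·z^2 -613·z -714.


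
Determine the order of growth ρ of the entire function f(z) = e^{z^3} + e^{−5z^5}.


Each summand is entire of order 3 and 5 respectively (as in the single-exponential case). The order of a sum is at most the max of the orders, so ρ ≤ 5. For the lower bound: on |z|=r choose arg z so that -5z^5 is real positive; then |e^{-5z^5}| = e^{5r^5} while |e^{1z^3}| ≤ e^{1r^3} = o(e^{5r^5}). So |f| ≥ e^{5r^5}(1 − o(1)) and ρ ≥ 5. Hence ρ = max(3, 5) = 5.
Therefore ρ = 5.

Order ρ = 5.


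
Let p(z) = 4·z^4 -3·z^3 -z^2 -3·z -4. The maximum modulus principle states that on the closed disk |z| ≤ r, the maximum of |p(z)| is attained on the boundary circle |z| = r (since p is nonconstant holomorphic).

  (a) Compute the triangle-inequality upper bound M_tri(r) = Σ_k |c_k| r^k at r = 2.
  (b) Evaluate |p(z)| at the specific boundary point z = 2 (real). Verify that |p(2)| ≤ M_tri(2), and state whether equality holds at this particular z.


Coefficients: c_0 = -4, c_1 = -3, c_2 = -1, c_3 = -3, c_4 = 4. Radius r = 2.
Part (a). Triangle bound: M_tri(r) = Σ_k |c_k| r^k
  = |-4|·2^0 + |-3|·2^1 + |-1|·2^2 + |-3|·2^3 + |4|·2^4
  = 4 + 6 + 4 + 24 + 64 = 102.
This bounds M(r) := max_{|z|=r} |p(z)| from above; equality holds iff all terms c_k z^k can be made to align in phase at a single z on |z|=r.
Part (b). At z = 2 (real, on the circle |z| = r):
  p(2) = (-4)·2^0 + (-3)·2^1 + (-1)·2^2 + (-3)·2^3 + (4)·2^4 = 26.
  |p(2)| = 26.
Check: |p(2)| = 26 ≤ 102 = M_tri(2). ✓ Equality does not hold at z = 2 (the coefficients have mixed signs, so the terms do not all align in phase there).

M_tri(2) = 102; |p(2)| = 26; equality at z=2: no.


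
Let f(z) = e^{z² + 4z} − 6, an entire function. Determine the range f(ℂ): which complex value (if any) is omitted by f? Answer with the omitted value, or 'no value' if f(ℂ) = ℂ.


Little Picard bounds the complement of f(ℂ) to at most one point.
The exponent g(z) = z² + 4z is a nonconstant polynomial, hence surjective onto ℂ. So e^{g(z)} takes every value in {e^w : w ∈ ℂ} = ℂ ∖ {0}. Adding -6 shifts the range to ℂ ∖ {-6}. f omits exactly -6.

Omitted value: -6.


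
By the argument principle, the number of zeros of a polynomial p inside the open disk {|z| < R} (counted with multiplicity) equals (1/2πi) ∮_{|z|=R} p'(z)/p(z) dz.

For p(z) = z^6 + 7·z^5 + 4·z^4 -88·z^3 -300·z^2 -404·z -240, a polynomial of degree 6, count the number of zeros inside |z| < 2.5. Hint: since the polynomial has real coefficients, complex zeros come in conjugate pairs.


The zeros of p are: -3, (-1 + 1i), (-1 - 1i), (-3 + 1i), (-3 - 1i), 4.
Their magnitudes are: 3, 1.414, 1.414, 3.162, 3.162, 4.
Zeros with |z| < R = 2.5: (-1 + 1i), (-1 - 1i).
Count = 2.
By the argument principle, (1/2πi) ∮_{|z|=R} p'(z)/p(z) dz equals exactly this count.

Number of zeros inside |z| < 2.5: 2.


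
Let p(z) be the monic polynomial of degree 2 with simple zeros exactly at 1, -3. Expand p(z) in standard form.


The polynomial is p(z) = ∏_{α ∈ S} (z − α), where S = {1, -3}.
Expanding the product yields: p(z) = z^2 + 2·z -3.
The resulting polynomial has degree 2 and real coefficients as required.

p(z) = z^2 + 2·z -3.


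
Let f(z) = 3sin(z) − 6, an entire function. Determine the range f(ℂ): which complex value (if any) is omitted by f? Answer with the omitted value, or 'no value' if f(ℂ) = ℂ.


Little Picard bounds the complement of f(ℂ) to at most one point.
sin is entire and surjective onto ℂ: for every w ∈ ℂ, sin(ζ) = w has a solution ζ ∈ ℂ (e.g., via the complex inverse arcsin). With ζ = z this gives z = ζ/(1). Then 3·sin(z) takes every value in 3·ℂ = ℂ, and adding -6 is a bijection of ℂ. So f is surjective and omits no value. (Note: only on the real line is sin bounded by [−1, 1].)

Omitted value: no value.


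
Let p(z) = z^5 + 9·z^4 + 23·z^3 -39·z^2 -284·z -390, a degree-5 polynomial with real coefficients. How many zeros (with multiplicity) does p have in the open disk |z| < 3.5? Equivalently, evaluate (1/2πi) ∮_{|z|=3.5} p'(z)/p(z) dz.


The zeros of p are: (-3 + 1i), (-3 - 1i), (-3 + 2i), (-3 - 2i), 3.
Their magnitudes are: 3.162, 3.162, 3.606, 3.606, 3.
Zeros with |z| < R = 3.5: (-3 + 1i), (-3 - 1i), 3.
Count = 3.
By the argument principle, (1/2πi) ∮_{|z|=R} p'(z)/p(z) dz equals exactly this count.

Number of zeros inside |z| < 3.5: 3.


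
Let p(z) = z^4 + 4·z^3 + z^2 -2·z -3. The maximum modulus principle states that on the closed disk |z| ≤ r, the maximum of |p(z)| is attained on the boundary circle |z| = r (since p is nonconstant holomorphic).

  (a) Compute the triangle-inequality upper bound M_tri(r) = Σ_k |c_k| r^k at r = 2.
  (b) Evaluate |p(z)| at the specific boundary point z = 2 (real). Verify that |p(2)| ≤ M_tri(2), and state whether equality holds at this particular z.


Coefficients: c_0 = -3, c_1 = -2, c_2 = 1, c_3 = 4, c_4 = 1. Radius r = 2.
Part (a). Triangle bound: M_tri(r) = Σ_k |c_k| r^k
  = |-3|·2^0 + |-2|·2^1 + |1|·2^2 + |4|·2^3 + |1|·2^4
  = 3 + 4 + 4 + 32 + 16 = 59.
This bounds M(r) := max_{|z|=r} |p(z)| from above; equality holds iff all terms c_k z^k can be made to align in phase at a single z on |z|=r.
Part (b). At z = 2 (real, on the circle |z| = r):
  p(2) = (-3)·2^0 + (-2)·2^1 + (1)·2^2 + (4)·2^3 + (1)·2^4 = 45.
  |p(2)| = 45.
Check: |p(2)| = 45 ≤ 59 = M_tri(2). ✓ Equality does not hold at z = 2 (the coefficients have mixed signs, so the terms do not all align in phase there).

M_tri(2) = 59; |p(2)| = 45; equality at z=2: no.


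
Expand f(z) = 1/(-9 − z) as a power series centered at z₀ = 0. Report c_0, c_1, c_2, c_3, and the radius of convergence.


Let w = z − z₀, so z = z₀ + w.
Then -9 − z = -9 − (z₀ + w) = (-9 − z₀) − w = -9 − w.
f(z) = 1/(-9 − w) = (1/(-9)) · 1/(1 − w/(-9)) = Σ_{n≥0} w^n / (-9)^(n+1).
So c_n = 1/(-9)^(n+1):
  c_0 = 1/(-9)^1 = -1/9.
  c_1 = 1/(-9)^2 = 1/81.
  c_2 = 1/(-9)^3 = -1/729.
  c_3 = 1/(-9)^4 = 1/6561.
The series is valid for |w/d| < 1, i.e. |z − z₀| < |d|.
Radius of convergence: R = |-9 − z₀| = |-9| = 9 (distance from z₀ to the singularity z = -9).

c_0 = -1/9, c_1 = 1/81, c_2 = -1/729, c_3 = 1/6561; R = 9.


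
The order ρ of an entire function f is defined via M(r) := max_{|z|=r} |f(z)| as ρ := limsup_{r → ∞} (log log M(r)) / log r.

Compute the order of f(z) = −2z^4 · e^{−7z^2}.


M(r) = max_{|z|=r} |-2|·|z|^4·|e^{−7z^2}| = 2·r^4 · e^{7r^2} (the factors attain their maxima compatibly on |z|=r). Then log M(r) = log 2 + 4·log r + 7r^2, dominated by the last term, so log log M(r) ~ 2·log r. The polynomial factor -2z^4 contributes only a log r term and does not affect the order. ρ = 2.
Therefore ρ = 2.

Order ρ = 2.


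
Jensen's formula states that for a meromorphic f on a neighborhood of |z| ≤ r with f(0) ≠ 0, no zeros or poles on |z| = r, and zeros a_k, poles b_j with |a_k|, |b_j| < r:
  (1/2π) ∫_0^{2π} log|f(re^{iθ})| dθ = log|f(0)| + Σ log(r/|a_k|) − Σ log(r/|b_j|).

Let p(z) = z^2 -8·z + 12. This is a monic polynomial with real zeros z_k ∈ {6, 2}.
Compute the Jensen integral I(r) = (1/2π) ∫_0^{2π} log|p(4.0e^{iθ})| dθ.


Zeros: 2, 6; r = 4.0.
Inside |z| < r: 2. Outside (|z| ≥ r): 6.
p(0) = 12, so log|p(0)| = log(12) = 2.4849.
Apply Jensen: I(r) = log|p(0)| + Σ_k log(r/|z_k|), summed over zeros inside |z| < r.
  log(r/|z_k|) for z_k = 2: log(4.0/2) = 0.6931
  Outside zeros (6) contribute nothing to the Jensen sum.
Sum over inside zeros: 0.6931.
I(r) = log|p(0)| + (inside sum) = 2.4849 + 0.6931 = 3.1781.
Note: since some zeros are outside |z| ≤ r, the simplified n·log(r) form does NOT apply — only the inside zeros contribute.

I(r) ≈ 3.1781.


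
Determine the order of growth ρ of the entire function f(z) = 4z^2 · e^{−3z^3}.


M(r) = max_{|z|=r} |4|·|z|^2·|e^{−3z^3}| = 4·r^2 · e^{3r^3} (the factors attain their maxima compatibly on |z|=r). Then log M(r) = log 4 + 2·log r + 3r^3, dominated by the last term, so log log M(r) ~ 3·log r. The polynomial factor 4z^2 contributes only a log r term and does not affect the order. ρ = 3.
Therefore ρ = 3.

Order ρ = 3.


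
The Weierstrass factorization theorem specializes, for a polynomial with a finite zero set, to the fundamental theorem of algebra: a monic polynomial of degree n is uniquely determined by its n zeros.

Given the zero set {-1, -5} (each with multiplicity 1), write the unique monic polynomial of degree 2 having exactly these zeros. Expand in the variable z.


The polynomial is p(z) = ∏_{α ∈ S} (z − α), where S = {-1, -5}.
Expanding the product yields: p(z) = z^2 + 6·z + 5.
The resulting polynomial has degree 2 and real coefficients as required.

p(z) = z^2 + 6·z + 5.


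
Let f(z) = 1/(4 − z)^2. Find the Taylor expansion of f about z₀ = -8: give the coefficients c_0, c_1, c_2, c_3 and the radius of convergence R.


Let w = z − z₀, so z = z₀ + w.
Then 4 − z = 4 − (z₀ + w) = (4 − z₀) − w = 12 − w.
f(z) = 1/(12 − w)^2 = (1/(12)^2) · (1 − w/(12))^{−2}.
By the binomial series (1−u)^{−2} = Σ_{n≥0} C(n+1, 1) u^n for |u|<1, with u = w/(12):
  c_n = C(n+1, 1) / (12)^(n+2).
  c_0 = 1/(12)^2 = 1/144.
  c_1 = 2/(12)^3 = 1/864.
  c_2 = 3/(12)^4 = 1/6912.
  c_3 = 4/(12)^5 = 1/62208.
The series is valid for |w/d| < 1, i.e. |z − z₀| < |d|.
Radius of convergence: R = |4 − z₀| = |12| = 12 (distance from z₀ to the singularity z = 4).

c_0 = 1/144, c_1 = 1/864, c_2 = 1/6912, c_3 = 1/62208; R = 12.


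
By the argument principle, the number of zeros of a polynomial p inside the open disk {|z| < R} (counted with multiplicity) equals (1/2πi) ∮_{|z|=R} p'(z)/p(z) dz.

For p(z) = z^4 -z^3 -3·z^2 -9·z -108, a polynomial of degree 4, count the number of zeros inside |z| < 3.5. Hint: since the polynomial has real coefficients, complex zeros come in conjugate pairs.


The zeros of p are: 4, (0 + 3i), (0 - 3i), -3.
Their magnitudes are: 4, 3, 3, 3.
Zeros with |z| < R = 3.5: (0 + 3i), (0 - 3i), -3.
Count = 3.
By the argument principle, (1/2πi) ∮_{|z|=R} p'(z)/p(z) dz equals exactly this count.

Number of zeros inside |z| < 3.5: 3.


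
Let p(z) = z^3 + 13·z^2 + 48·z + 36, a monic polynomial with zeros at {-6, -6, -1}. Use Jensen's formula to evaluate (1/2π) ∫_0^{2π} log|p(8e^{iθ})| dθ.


Zeros: -6, -6, -1; r = 8.
Inside |z| < r: -6, -6, -1. Outside (|z| ≥ r): ∅.
p(0) = 36, so log|p(0)| = log(36) = 3.5835.
Apply Jensen: I(r) = log|p(0)| + Σ_k log(r/|z_k|), summed over zeros inside |z| < r.
  log(r/|z_k|) for z_k = -6: log(8/6) = 0.2877
  log(r/|z_k|) for z_k = -6: log(8/6) = 0.2877
  log(r/|z_k|) for z_k = -1: log(8/1) = 2.0794
Sum over inside zeros: 2.6548.
I(r) = log|p(0)| + (inside sum) = 3.5835 + 2.6548 = 6.2383.
Closed form (all zeros inside, monic): I(r) = n·log(r) = 3·log(8) = 6.2383. ✓

I(r) ≈ 6.2383.


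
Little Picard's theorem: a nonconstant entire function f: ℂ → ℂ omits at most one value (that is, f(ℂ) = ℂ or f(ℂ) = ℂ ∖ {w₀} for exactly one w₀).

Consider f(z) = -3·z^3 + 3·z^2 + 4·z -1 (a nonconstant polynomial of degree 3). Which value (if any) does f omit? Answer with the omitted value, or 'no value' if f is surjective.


Little Picard bounds the complement of f(ℂ) to at most one point.
For every w ∈ ℂ, the equation p(z) − w = 0 is a nonconstant polynomial in z and hence has at least one root by the fundamental theorem of algebra. So p is surjective onto ℂ, omitting no value.

Omitted value: no value.


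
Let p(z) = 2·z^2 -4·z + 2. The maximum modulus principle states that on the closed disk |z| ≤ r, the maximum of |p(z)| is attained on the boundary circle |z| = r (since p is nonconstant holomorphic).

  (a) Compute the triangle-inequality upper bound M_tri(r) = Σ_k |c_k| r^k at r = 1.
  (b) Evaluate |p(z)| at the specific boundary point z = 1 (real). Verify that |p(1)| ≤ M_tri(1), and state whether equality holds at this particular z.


Coefficients: c_0 = 2, c_1 = -4, c_2 = 2. Radius r = 1.
Part (a). Triangle bound: M_tri(r) = Σ_k |c_k| r^k
  = |2|·1^0 + |-4|·1^1 + |2|·1^2
  = 2 + 4 + 2 = 8.
This bounds M(r) := max_{|z|=r} |p(z)| from above; equality holds iff all terms c_k z^k can be made to align in phase at a single z on |z|=r.
Part (b). At z = 1 (real, on the circle |z| = r):
  p(1) = (2)·1^0 + (-4)·1^1 + (2)·1^2 = 0.
  |p(1)| = 0.
Check: |p(1)| = 0 ≤ 8 = M_tri(1). ✓ Equality does not hold at z = 1 (the coefficients have mixed signs, so the terms do not all align in phase there).

M_tri(1) = 8; |p(1)| = 0; equality at z=1: no.


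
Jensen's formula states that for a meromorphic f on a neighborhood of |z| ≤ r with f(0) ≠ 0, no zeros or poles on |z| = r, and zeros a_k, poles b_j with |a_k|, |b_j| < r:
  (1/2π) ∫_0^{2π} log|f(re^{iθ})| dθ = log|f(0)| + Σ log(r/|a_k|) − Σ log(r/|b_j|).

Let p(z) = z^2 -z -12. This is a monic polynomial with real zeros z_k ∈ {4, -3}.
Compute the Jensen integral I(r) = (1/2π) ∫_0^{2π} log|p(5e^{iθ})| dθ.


Zeros: -3, 4; r = 5.
Inside |z| < r: -3, 4. Outside (|z| ≥ r): ∅.
p(0) = -12, so log|p(0)| = log(12) = 2.4849.
Apply Jensen: I(r) = log|p(0)| + Σ_k log(r/|z_k|), summed over zeros inside |z| < r.
  log(r/|z_k|) for z_k = 4: log(5/4) = 0.2231
  log(r/|z_k|) for z_k = -3: log(5/3) = 0.5108
Sum over inside zeros: 0.7340.
I(r) = log|p(0)| + (inside sum) = 2.4849 + 0.7340 = 3.2189.
Closed form (all zeros inside, monic): I(r) = n·log(r) = 2·log(5) = 3.2189. ✓

I(r) ≈ 3.2189.


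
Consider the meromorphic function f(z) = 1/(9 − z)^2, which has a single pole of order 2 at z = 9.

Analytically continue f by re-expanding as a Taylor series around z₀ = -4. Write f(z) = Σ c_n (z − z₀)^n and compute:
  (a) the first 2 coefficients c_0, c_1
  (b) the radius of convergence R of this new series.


Let w = z − z₀, so z = z₀ + w.
Then 9 − z = 9 − (z₀ + w) = (9 − z₀) − w = 13 − w.
f(z) = 1/(13 − w)^2 = (1/(13)^2) · (1 − w/(13))^{−2}.
By the binomial series (1−u)^{−2} = Σ_{n≥0} C(n+1, 1) u^n for |u|<1, with u = w/(13):
  c_n = C(n+1, 1) / (13)^(n+2).
  c_0 = 1/(13)^2 = 1/169.
  c_1 = 2/(13)^3 = 2/2197.
The series is valid for |w/d| < 1, i.e. |z − z₀| < |d|.
Radius of convergence: R = |9 − z₀| = |13| = 13 (distance from z₀ to the singularity z = 9).

c_0 = 1/169, c_1 = 2/2197; R = 13.


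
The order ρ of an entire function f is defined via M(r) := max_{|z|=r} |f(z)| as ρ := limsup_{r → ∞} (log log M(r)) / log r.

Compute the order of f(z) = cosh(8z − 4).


cosh(w) is a linear combination of e^{iw} and e^{−iw} (or e^w, e^{−w} in the hyperbolic case), so |cosh(w)| ≤ e^{|w|}. With w = 8z − 4, |w| ≤ 8|z| + 4 = 8r + 4 on |z| = r, giving M(r) ≤ e^{8r + 4}, so ρ ≤ 1. On a suitable ray (z = it for sin/cos; z = t for sinh/cosh, t real → ∞), |cosh(8z − 4)| grows like e^{8|t|}/2, so ρ ≥ 1. Hence ρ = 1.
Therefore ρ = 1.

Order ρ = 1.


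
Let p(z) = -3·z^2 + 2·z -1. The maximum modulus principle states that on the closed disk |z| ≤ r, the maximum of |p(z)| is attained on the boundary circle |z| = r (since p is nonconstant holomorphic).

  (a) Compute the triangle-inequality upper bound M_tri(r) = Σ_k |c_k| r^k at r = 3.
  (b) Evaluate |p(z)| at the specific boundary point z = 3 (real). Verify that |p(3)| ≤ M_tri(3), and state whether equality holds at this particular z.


Coefficients: c_0 = -1, c_1 = 2, c_2 = -3. Radius r = 3.
Part (a). Triangle bound: M_tri(r) = Σ_k |c_k| r^k
  = |-1|·3^0 + |2|·3^1 + |-3|·3^2
  = 1 + 6 + 27 = 34.
This bounds M(r) := max_{|z|=r} |p(z)| from above; equality holds iff all terms c_k z^k can be made to align in phase at a single z on |z|=r.
Part (b). At z = 3 (real, on the circle |z| = r):
  p(3) = (-1)·3^0 + (2)·3^1 + (-3)·3^2 = -22.
  |p(3)| = 22.
Check: |p(3)| = 22 ≤ 34 = M_tri(3). ✓ Equality does not hold at z = 3 (the coefficients have mixed signs, so the terms do not all align in phase there).

M_tri(3) = 34; |p(3)| = 22; equality at z=3: no.


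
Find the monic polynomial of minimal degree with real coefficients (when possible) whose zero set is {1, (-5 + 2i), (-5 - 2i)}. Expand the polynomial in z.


The polynomial is p(z) = ∏_{α ∈ S} (z − α), where S = {1, (-5 + 2i), (-5 - 2i)}.
Expanding the product yields: p(z) = z^3 + 9·z^2 + 19·z -29.
Note conjugate pairs combine to real quadratics: (z − (-5+2i))(z − (-5−2i)) = z² + 10z + 29.
The resulting polynomial has degree 3 and real coefficients as required.

p(z) = z^3 + 9·z^2 + 19·z -29.


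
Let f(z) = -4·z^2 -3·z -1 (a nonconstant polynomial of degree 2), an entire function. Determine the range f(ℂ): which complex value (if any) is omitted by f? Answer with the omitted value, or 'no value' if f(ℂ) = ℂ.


Little Picard bounds the complement of f(ℂ) to at most one point.
For every w ∈ ℂ, the equation p(z) − w = 0 is a nonconstant polynomial in z and hence has at least one root by the fundamental theorem of algebra. So p is surjective onto ℂ, omitting no value.

Omitted value: no value.


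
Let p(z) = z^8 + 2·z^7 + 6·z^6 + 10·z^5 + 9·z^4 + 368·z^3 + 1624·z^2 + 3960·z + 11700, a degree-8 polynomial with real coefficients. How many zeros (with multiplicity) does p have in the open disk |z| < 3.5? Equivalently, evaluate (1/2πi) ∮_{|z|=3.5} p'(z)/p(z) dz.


The zeros of p are: (-3 + 1i), (-3 - 1i), (-1 + 3i), (-1 - 3i), (0 + 3i), (0 - 3i), (3 + 2i), (3 - 2i).
Their magnitudes are: 3.162, 3.162, 3.162, 3.162, 3, 3, 3.606, 3.606.
Zeros with |z| < R = 3.5: (-3 + 1i), (-3 - 1i), (-1 + 3i), (-1 - 3i), (0 + 3i), (0 - 3i).
Count = 6.
By the argument principle, (1/2πi) ∮_{|z|=R} p'(z)/p(z) dz equals exactly this count.

Number of zeros inside |z| < 3.5: 6.


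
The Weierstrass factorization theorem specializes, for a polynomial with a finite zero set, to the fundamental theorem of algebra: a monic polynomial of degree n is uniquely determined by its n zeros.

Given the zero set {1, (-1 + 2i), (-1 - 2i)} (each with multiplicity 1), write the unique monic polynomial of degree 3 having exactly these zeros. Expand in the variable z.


The polynomial is p(z) = ∏_{α ∈ S} (z − α), where S = {1, (-1 + 2i), (-1 - 2i)}.
Expanding the product yields: p(z) = z^3 + z^2 + 3·z -5.
Note conjugate pairs combine to real quadratics: (z − (-1+2i))(z − (-1−2i)) = z² + 2z + 5.
The resulting polynomial has degree 3 and real coefficients as required.

p(z) = z^3 + z^2 + 3·z -5.


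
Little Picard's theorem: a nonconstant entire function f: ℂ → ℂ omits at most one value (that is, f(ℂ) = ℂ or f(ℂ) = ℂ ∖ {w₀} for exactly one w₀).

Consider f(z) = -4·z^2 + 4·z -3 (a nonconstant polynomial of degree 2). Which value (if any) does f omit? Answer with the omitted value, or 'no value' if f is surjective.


Little Picard bounds the complement of f(ℂ) to at most one point.
For every w ∈ ℂ, the equation p(z) − w = 0 is a nonconstant polynomial in z and hence has at least one root by the fundamental theorem of algebra. So p is surjective onto ℂ, omitting no value.

Omitted value: no value.


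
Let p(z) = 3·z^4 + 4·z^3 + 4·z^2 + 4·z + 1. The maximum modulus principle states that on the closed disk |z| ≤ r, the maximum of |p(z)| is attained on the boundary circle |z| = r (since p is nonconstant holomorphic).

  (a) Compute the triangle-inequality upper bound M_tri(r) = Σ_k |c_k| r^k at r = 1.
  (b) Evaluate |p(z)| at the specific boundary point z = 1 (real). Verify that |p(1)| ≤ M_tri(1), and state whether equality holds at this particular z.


Coefficients: c_0 = 1, c_1 = 4, c_2 = 4, c_3 = 4, c_4 = 3. Radius r = 1.
Part (a). Triangle bound: M_tri(r) = Σ_k |c_k| r^k
  = |1|·1^0 + |4|·1^1 + |4|·1^2 + |4|·1^3 + |3|·1^4
  = 1 + 4 + 4 + 4 + 3 = 16.
This bounds M(r) := max_{|z|=r} |p(z)| from above; equality holds iff all terms c_k z^k can be made to align in phase at a single z on |z|=r.
Part (b). At z = 1 (real, on the circle |z| = r):
  p(1) = (1)·1^0 + (4)·1^1 + (4)·1^2 + (4)·1^3 + (3)·1^4 = 16.
  |p(1)| = 16.
Since all nonzero coefficients share the same sign, |p(1)| = 16 = M_tri(1); the triangle bound is attained at z = 1, so in fact M(r) = 16.

M_tri(1) = 16; |p(1)| = 16; equality at z=1: yes.


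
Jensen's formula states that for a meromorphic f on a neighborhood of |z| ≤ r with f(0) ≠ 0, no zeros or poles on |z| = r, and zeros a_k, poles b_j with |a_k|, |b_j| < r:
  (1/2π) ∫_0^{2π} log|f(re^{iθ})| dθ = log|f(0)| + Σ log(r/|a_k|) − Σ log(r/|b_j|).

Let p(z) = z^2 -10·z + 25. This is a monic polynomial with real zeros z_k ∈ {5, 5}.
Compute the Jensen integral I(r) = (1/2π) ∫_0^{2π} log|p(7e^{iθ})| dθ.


Zeros: 5, 5; r = 7.
Inside |z| < r: 5, 5. Outside (|z| ≥ r): ∅.
p(0) = 25, so log|p(0)| = log(25) = 3.2189.
Apply Jensen: I(r) = log|p(0)| + Σ_k log(r/|z_k|), summed over zeros inside |z| < r.
  log(r/|z_k|) for z_k = 5: log(7/5) = 0.3365
  log(r/|z_k|) for z_k = 5: log(7/5) = 0.3365
Sum over inside zeros: 0.6729.
I(r) = log|p(0)| + (inside sum) = 3.2189 + 0.6729 = 3.8918.
Closed form (all zeros inside, monic): I(r) = n·log(r) = 2·log(7) = 3.8918. ✓

I(r) ≈ 3.8918.


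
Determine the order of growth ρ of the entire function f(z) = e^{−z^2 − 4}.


|e^{−z^2 − 4}| = e^{Re(-1·z^2) + -4} ≤ e^{1|z|^2 + -4} = e^{1r^2 + -4} on |z| = r, so ρ ≤ 2. Choosing z on |z|=r so that -1·z^2 is real positive (always possible by picking arg z appropriately) gives |f(z)| = e^{1r^2 + -4}, matching the bound. The additive constant -4 does not affect log log M(r) ~ 2·log r. Hence ρ = 2.
Therefore ρ = 2.

Order ρ = 2.


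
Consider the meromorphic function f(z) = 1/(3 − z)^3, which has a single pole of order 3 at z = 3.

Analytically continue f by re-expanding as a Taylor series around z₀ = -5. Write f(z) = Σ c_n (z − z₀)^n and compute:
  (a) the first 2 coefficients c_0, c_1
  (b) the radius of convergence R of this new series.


Let w = z − z₀, so z = z₀ + w.
Then 3 − z = 3 − (z₀ + w) = (3 − z₀) − w = 8 − w.
f(z) = 1/(8 − w)^3 = (1/(8)^3) · (1 − w/(8))^{−3}.
By the binomial series (1−u)^{−3} = Σ_{n≥0} C(n+2, 2) u^n for |u|<1, with u = w/(8):
  c_n = C(n+2, 2) / (8)^(n+3).
  c_0 = 1/(8)^3 = 1/512.
  c_1 = 3/(8)^4 = 3/4096.
The series is valid for |w/d| < 1, i.e. |z − z₀| < |d|.
Radius of convergence: R = |3 − z₀| = |8| = 8 (distance from z₀ to the singularity z = 3).

c_0 = 1/512, c_1 = 3/4096; R = 8.


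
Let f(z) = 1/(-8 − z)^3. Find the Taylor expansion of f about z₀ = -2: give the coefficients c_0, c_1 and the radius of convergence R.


Let w = z − z₀, so z = z₀ + w.
Then -8 − z = -8 − (z₀ + w) = (-8 − z₀) − w = -6 − w.
f(z) = 1/(-6 − w)^3 = (1/(-6)^3) · (1 − w/(-6))^{−3}.
By the binomial series (1−u)^{−3} = Σ_{n≥0} C(n+2, 2) u^n for |u|<1, with u = w/(-6):
  c_n = C(n+2, 2) / (-6)^(n+3).
  c_0 = 1/(-6)^3 = -1/216.
  c_1 = 3/(-6)^4 = 1/432.
The series is valid for |w/d| < 1, i.e. |z − z₀| < |d|.
Radius of convergence: R = |-8 − z₀| = |-6| = 6 (distance from z₀ to the singularity z = -8).

c_0 = -1/216, c_1 = 1/432; R = 6.


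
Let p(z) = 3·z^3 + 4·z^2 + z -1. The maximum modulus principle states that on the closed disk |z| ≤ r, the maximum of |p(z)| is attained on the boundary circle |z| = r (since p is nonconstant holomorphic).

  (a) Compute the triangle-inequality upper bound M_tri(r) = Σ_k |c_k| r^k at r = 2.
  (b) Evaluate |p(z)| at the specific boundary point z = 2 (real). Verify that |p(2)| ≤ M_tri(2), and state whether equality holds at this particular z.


Coefficients: c_0 = -1, c_1 = 1, c_2 = 4, c_3 = 3. Radius r = 2.
Part (a). Triangle bound: M_tri(r) = Σ_k |c_k| r^k
  = |-1|·2^0 + |1|·2^1 + |4|·2^2 + |3|·2^3
  = 1 + 2 + 16 + 24 = 43.
This bounds M(r) := max_{|z|=r} |p(z)| from above; equality holds iff all terms c_k z^k can be made to align in phase at a single z on |z|=r.
Part (b). At z = 2 (real, on the circle |z| = r):
  p(2) = (-1)·2^0 + (1)·2^1 + (4)·2^2 + (3)·2^3 = 41.
  |p(2)| = 41.
Check: |p(2)| = 41 ≤ 43 = M_tri(2). ✓ Equality does not hold at z = 2 (the coefficients have mixed signs, so the terms do not all align in phase there).

M_tri(2) = 43; |p(2)| = 41; equality at z=2: no.


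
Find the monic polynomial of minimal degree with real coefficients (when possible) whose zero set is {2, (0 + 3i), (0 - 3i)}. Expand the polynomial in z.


The polynomial is p(z) = ∏_{α ∈ S} (z − α), where S = {2, (0 + 3i), (0 - 3i)}.
Expanding the product yields: p(z) = z^3 -2·z^2 + 9·z -18.
Note conjugate pairs combine to real quadratics: (z − (0+3i))(z − (0−3i)) = z² + 9.
The resulting polynomial has degree 3 and real coefficients as required.

p(z) = z^3 -2·z^2 + 9·z -18.


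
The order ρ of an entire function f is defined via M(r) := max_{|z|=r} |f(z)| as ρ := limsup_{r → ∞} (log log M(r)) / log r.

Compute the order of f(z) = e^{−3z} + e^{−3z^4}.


Each summand is entire of order 1 and 4 respectively (as in the single-exponential case). The order of a sum is at most the max of the orders, so ρ ≤ 4. For the lower bound: on |z|=r choose arg z so that -3z^4 is real positive; then |e^{-3z^4}| = e^{3r^4} while |e^{-3z}| ≤ e^{3r^1} = o(e^{3r^4}). So |f| ≥ e^{3r^4}(1 − o(1)) and ρ ≥ 4. Hence ρ = max(1, 4) = 4.
Therefore ρ = 4.

Order ρ = 4.


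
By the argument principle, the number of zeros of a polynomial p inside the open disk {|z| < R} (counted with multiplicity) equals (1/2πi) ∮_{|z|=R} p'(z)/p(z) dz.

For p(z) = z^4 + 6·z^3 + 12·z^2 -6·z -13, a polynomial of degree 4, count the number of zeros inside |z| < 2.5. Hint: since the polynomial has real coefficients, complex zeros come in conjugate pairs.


The zeros of p are: (-3 + 2i), (-3 - 2i), 1, -1.
Their magnitudes are: 3.606, 3.606, 1, 1.
Zeros with |z| < R = 2.5: 1, -1.
Count = 2.
By the argument principle, (1/2πi) ∮_{|z|=R} p'(z)/p(z) dz equals exactly this count.

Number of zeros inside |z| < 2.5: 2.


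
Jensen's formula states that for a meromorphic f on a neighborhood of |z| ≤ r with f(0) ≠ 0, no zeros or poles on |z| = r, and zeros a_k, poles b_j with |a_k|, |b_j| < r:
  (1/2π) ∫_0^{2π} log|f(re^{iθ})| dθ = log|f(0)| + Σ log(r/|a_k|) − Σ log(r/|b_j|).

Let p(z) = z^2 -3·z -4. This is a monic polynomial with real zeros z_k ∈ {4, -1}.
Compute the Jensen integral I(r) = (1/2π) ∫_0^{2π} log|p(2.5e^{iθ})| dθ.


Zeros: -1, 4; r = 2.5.
Inside |z| < r: -1. Outside (|z| ≥ r): 4.
p(0) = -4, so log|p(0)| = log(4) = 1.3863.
Apply Jensen: I(r) = log|p(0)| + Σ_k log(r/|z_k|), summed over zeros inside |z| < r.
  log(r/|z_k|) for z_k = -1: log(2.5/1) = 0.9163
  Outside zeros (4) contribute nothing to the Jensen sum.
Sum over inside zeros: 0.9163.
I(r) = log|p(0)| + (inside sum) = 1.3863 + 0.9163 = 2.3026.
Note: since some zeros are outside |z| ≤ r, the simplified n·log(r) form does NOT apply — only the inside zeros contribute.

I(r) ≈ 2.3026.


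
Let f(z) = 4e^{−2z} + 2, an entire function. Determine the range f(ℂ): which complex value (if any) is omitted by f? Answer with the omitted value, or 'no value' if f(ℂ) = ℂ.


Little Picard bounds the complement of f(ℂ) to at most one point.
e^{−2z} is never zero on ℂ, so 4·e^{−2z} takes every value in ℂ ∖ {0}. Adding 2 shifts the range to ℂ ∖ {2}. Thus f omits exactly the value 2.

Omitted value: 2.


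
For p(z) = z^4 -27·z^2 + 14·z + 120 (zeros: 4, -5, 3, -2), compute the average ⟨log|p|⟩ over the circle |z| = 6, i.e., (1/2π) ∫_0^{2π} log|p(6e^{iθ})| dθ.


Zeros: -5, -2, 3, 4; r = 6.
Inside |z| < r: -5, -2, 3, 4. Outside (|z| ≥ r): ∅.
p(0) = 120, so log|p(0)| = log(120) = 4.7875.
Apply Jensen: I(r) = log|p(0)| + Σ_k log(r/|z_k|), summed over zeros inside |z| < r.
  log(r/|z_k|) for z_k = 4: log(6/4) = 0.4055
  log(r/|z_k|) for z_k = -5: log(6/5) = 0.1823
  log(r/|z_k|) for z_k = 3: log(6/3) = 0.6931
  log(r/|z_k|) for z_k = -2: log(6/2) = 1.0986
Sum over inside zeros: 2.3795.
I(r) = log|p(0)| + (inside sum) = 4.7875 + 2.3795 = 7.1670.
Closed form (all zeros inside, monic): I(r) = n·log(r) = 4·log(6) = 7.1670. ✓

I(r) ≈ 7.1670.


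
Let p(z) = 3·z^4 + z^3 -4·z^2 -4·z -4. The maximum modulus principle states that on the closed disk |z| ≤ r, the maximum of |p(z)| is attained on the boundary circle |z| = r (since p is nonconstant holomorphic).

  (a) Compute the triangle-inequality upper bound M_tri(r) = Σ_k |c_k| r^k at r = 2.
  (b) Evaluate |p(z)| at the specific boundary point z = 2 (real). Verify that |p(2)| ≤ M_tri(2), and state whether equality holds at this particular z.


Coefficients: c_0 = -4, c_1 = -4, c_2 = -4, c_3 = 1, c_4 = 3. Radius r = 2.
Part (a). Triangle bound: M_tri(r) = Σ_k |c_k| r^k
  = |-4|·2^0 + |-4|·2^1 + |-4|·2^2 + |1|·2^3 + |3|·2^4
  = 4 + 8 + 16 + 8 + 48 = 84.
This bounds M(r) := max_{|z|=r} |p(z)| from above; equality holds iff all terms c_k z^k can be made to align in phase at a single z on |z|=r.
Part (b). At z = 2 (real, on the circle |z| = r):
  p(2) = (-4)·2^0 + (-4)·2^1 + (-4)·2^2 + (1)·2^3 + (3)·2^4 = 28.
  |p(2)| = 28.
Check: |p(2)| = 28 ≤ 84 = M_tri(2). ✓ Equality does not hold at z = 2 (the coefficients have mixed signs, so the terms do not all align in phase there).

M_tri(2) = 84; |p(2)| = 28; equality at z=2: no.
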